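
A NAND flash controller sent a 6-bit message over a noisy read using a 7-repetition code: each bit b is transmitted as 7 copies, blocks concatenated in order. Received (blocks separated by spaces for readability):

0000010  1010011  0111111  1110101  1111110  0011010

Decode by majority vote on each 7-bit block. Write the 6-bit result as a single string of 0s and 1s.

Block 1 (0000010): 1 one → 0
Block 2 (1010011): 4 ones → 1
Block 3 (0111111): 6 ones → 1
Block 4 (1110101): 5 ones → 1
Block 5 (1111110): 6 ones → 1
Block 6 (0011010): 3 ones → 0

011110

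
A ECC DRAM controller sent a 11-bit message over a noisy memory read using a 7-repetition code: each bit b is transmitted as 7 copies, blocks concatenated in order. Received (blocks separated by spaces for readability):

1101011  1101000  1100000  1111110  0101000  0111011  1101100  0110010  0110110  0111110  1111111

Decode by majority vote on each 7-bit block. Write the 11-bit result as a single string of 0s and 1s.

10010110111

Block 1 (1101011): 5 ones → 1
Block 2 (1101000): 3 ones → 0
Block 3 (1100000): 2 ones → 0
Block 4 (1111110): 6 ones → 1
Block 5 (0101000): 2 ones → 0
Block 6 (0111011): 5 ones → 1
Block 7 (1101100): 4 ones → 1
Block 8 (0110010): 3 ones → 0
Block 9 (0110110): 4 ones → 1
Block 10 (0111110): 5 ones → 1
Block 11 (1111111): 7 ones → 1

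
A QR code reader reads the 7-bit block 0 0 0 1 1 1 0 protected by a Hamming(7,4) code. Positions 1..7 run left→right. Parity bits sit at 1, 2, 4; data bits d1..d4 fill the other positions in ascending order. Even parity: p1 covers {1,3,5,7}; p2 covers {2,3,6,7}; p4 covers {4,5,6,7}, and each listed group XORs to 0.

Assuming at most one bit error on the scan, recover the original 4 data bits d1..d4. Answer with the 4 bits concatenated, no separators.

s1 (pos 1,3,5,7): 0⊕0⊕1⊕0 = 1
s2 (pos 2,3,6,7): 0⊕0⊕1⊕0 = 1
s4 (pos 4,5,6,7): 1⊕1⊕1⊕0 = 1
Syndrome s4…s1 = 111 → error at position 7.
Flip position 7: 0001110 → 0001111
Read data bits from positions 3,5,6,7: 0111

0111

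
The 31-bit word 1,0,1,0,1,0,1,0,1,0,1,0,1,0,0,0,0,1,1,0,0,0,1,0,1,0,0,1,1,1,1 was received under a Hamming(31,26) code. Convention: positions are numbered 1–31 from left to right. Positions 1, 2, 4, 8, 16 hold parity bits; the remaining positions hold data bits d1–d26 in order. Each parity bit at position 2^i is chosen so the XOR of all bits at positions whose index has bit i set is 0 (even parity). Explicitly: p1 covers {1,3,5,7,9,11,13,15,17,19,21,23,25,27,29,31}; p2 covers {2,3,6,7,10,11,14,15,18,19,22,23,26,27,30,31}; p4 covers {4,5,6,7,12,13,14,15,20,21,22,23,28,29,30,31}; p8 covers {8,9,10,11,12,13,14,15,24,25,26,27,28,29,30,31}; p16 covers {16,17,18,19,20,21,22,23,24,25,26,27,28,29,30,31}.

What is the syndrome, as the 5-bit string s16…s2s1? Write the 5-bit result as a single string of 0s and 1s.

s1 (pos 1,3,5,7,9,11,13,15,17,19,21,23,25,27,29,31): 1⊕1⊕1⊕1⊕1⊕1⊕1⊕0⊕0⊕1⊕0⊕1⊕1⊕0⊕1⊕1 = 0
s2 (pos 2,3,6,7,10,11,14,15,18,19,22,23,26,27,30,31): 0⊕1⊕0⊕1⊕0⊕1⊕0⊕0⊕1⊕1⊕0⊕1⊕0⊕0⊕1⊕1 = 0
s4 (pos 4,5,6,7,12,13,14,15,20,21,22,23,28,29,30,31): 0⊕1⊕0⊕1⊕0⊕1⊕0⊕0⊕0⊕0⊕0⊕1⊕1⊕1⊕1⊕1 = 0
s8 (pos 8,9,10,11,12,13,14,15,24,25,26,27,28,29,30,31): 0⊕1⊕0⊕1⊕0⊕1⊕0⊕0⊕0⊕1⊕0⊕0⊕1⊕1⊕1⊕1 = 0
s16 (pos 16,17,18,19,20,21,22,23,24,25,26,27,28,29,30,31): 0⊕0⊕1⊕1⊕0⊕0⊕0⊕1⊕0⊕1⊕0⊕0⊕1⊕1⊕1⊕1 = 0
Syndrome s16…s1 = 00000 → no error.

00000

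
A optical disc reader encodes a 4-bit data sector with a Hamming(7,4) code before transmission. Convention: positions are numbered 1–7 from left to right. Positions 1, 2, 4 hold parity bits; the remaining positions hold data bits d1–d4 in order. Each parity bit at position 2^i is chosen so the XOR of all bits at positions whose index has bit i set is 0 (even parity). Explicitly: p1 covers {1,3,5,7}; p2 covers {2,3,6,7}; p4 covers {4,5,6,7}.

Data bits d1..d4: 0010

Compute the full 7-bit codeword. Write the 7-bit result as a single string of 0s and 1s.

0101010

Place data at non-parity positions: p1 p2 0 p4 0 1 0
p1 (pos 1,3,5,7): XOR of data positions = 0⊕0⊕0 = 0
p2 (pos 2,3,6,7): XOR of data positions = 0⊕1⊕0 = 1
p4 (pos 4,5,6,7): XOR of data positions = 0⊕1⊕0 = 1
Codeword: 0101010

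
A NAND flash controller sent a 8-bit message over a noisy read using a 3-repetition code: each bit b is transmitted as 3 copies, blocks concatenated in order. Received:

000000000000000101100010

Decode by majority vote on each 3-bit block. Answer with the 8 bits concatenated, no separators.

00000100

Block 1 (000): 0 ones → 0
Block 2 (000): 0 ones → 0
Block 3 (000): 0 ones → 0
Block 4 (000): 0 ones → 0
Block 5 (000): 0 ones → 0
Block 6 (101): 2 ones → 1
Block 7 (100): 1 one → 0
Block 8 (010): 1 one → 0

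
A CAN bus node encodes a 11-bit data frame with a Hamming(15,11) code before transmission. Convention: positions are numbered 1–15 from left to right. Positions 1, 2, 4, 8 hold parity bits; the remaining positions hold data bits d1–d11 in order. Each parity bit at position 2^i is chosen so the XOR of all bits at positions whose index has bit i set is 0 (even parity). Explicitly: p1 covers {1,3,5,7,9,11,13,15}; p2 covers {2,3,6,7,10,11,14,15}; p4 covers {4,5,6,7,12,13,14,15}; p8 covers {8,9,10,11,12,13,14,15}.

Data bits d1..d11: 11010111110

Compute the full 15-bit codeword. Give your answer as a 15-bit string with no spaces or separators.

111110110111110

Place data at non-parity positions: p1 p2 1 p4 1 0 1 p8 0 1 1 1 1 1 0
p1 (pos 1,3,5,7,9,11,13,15): XOR of data positions = 1⊕1⊕1⊕0⊕1⊕1⊕0 = 1
p2 (pos 2,3,6,7,10,11,14,15): XOR of data positions = 1⊕0⊕1⊕1⊕1⊕1⊕0 = 1
p4 (pos 4,5,6,7,12,13,14,15): XOR of data positions = 1⊕0⊕1⊕1⊕1⊕1⊕0 = 1
p8 (pos 8,9,10,11,12,13,14,15): XOR of data positions = 0⊕1⊕1⊕1⊕1⊕1⊕0 = 1
Codeword: 111110110111110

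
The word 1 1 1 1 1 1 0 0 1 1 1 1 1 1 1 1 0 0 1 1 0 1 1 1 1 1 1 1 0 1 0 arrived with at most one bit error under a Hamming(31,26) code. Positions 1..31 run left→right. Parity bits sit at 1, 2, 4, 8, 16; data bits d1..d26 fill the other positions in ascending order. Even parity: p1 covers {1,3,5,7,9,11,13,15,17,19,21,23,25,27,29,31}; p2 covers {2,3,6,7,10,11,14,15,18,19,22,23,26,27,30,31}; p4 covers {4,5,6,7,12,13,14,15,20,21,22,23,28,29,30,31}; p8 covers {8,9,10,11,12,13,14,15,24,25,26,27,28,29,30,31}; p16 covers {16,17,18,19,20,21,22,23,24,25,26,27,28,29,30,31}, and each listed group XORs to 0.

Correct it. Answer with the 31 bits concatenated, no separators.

s1 (pos 1,3,5,7,9,11,13,15,17,19,21,23,25,27,29,31): 1⊕1⊕1⊕0⊕1⊕1⊕1⊕1⊕0⊕1⊕0⊕1⊕1⊕1⊕0⊕0 = 1
s2 (pos 2,3,6,7,10,11,14,15,18,19,22,23,26,27,30,31): 1⊕1⊕1⊕0⊕1⊕1⊕1⊕1⊕0⊕1⊕1⊕1⊕1⊕1⊕1⊕0 = 1
s4 (pos 4,5,6,7,12,13,14,15,20,21,22,23,28,29,30,31): 1⊕1⊕1⊕0⊕1⊕1⊕1⊕1⊕1⊕0⊕1⊕1⊕1⊕0⊕1⊕0 = 0
s8 (pos 8,9,10,11,12,13,14,15,24,25,26,27,28,29,30,31): 0⊕1⊕1⊕1⊕1⊕1⊕1⊕1⊕1⊕1⊕1⊕1⊕1⊕0⊕1⊕0 = 1
s16 (pos 16,17,18,19,20,21,22,23,24,25,26,27,28,29,30,31): 1⊕0⊕0⊕1⊕1⊕0⊕1⊕1⊕1⊕1⊕1⊕1⊕1⊕0⊕1⊕0 = 1
Syndrome s16…s1 = 11011 → error at position 27.
Flip position 27: 1111110011111111001101111111010 → 1111110011111111001101111101010

1111110011111111001101111101010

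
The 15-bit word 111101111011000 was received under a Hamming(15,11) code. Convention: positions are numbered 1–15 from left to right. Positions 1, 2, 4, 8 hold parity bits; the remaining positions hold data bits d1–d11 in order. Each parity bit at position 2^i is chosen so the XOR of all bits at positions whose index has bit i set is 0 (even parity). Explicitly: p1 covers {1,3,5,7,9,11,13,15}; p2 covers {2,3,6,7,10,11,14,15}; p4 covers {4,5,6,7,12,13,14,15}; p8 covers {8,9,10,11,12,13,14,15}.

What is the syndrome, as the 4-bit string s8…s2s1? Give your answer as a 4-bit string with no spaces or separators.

0011

s1 (pos 1,3,5,7,9,11,13,15): 1⊕1⊕0⊕1⊕1⊕1⊕0⊕0 = 1
s2 (pos 2,3,6,7,10,11,14,15): 1⊕1⊕1⊕1⊕0⊕1⊕0⊕0 = 1
s4 (pos 4,5,6,7,12,13,14,15): 1⊕0⊕1⊕1⊕1⊕0⊕0⊕0 = 0
s8 (pos 8,9,10,11,12,13,14,15): 1⊕1⊕0⊕1⊕1⊕0⊕0⊕0 = 0
Syndrome s8…s1 = 0011 → error at position 3.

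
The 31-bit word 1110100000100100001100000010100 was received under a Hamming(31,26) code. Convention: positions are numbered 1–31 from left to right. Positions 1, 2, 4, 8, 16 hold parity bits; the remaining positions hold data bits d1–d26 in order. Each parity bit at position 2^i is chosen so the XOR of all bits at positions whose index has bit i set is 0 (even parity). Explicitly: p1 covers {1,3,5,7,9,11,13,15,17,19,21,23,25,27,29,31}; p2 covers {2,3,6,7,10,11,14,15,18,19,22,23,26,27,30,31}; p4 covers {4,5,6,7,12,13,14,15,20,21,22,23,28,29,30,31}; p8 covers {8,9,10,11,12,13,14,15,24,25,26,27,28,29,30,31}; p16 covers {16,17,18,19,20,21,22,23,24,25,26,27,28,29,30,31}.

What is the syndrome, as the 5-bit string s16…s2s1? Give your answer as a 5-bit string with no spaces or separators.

00001

s1 (pos 1,3,5,7,9,11,13,15,17,19,21,23,25,27,29,31): 1⊕1⊕1⊕0⊕0⊕1⊕0⊕0⊕0⊕1⊕0⊕0⊕0⊕1⊕1⊕0 = 1
s2 (pos 2,3,6,7,10,11,14,15,18,19,22,23,26,27,30,31): 1⊕1⊕0⊕0⊕0⊕1⊕1⊕0⊕0⊕1⊕0⊕0⊕0⊕1⊕0⊕0 = 0
s4 (pos 4,5,6,7,12,13,14,15,20,21,22,23,28,29,30,31): 0⊕1⊕0⊕0⊕0⊕0⊕1⊕0⊕1⊕0⊕0⊕0⊕0⊕1⊕0⊕0 = 0
s8 (pos 8,9,10,11,12,13,14,15,24,25,26,27,28,29,30,31): 0⊕0⊕0⊕1⊕0⊕0⊕1⊕0⊕0⊕0⊕0⊕1⊕0⊕1⊕0⊕0 = 0
s16 (pos 16,17,18,19,20,21,22,23,24,25,26,27,28,29,30,31): 0⊕0⊕0⊕1⊕1⊕0⊕0⊕0⊕0⊕0⊕0⊕1⊕0⊕1⊕0⊕0 = 0
Syndrome s16…s1 = 00001 → error at position 1.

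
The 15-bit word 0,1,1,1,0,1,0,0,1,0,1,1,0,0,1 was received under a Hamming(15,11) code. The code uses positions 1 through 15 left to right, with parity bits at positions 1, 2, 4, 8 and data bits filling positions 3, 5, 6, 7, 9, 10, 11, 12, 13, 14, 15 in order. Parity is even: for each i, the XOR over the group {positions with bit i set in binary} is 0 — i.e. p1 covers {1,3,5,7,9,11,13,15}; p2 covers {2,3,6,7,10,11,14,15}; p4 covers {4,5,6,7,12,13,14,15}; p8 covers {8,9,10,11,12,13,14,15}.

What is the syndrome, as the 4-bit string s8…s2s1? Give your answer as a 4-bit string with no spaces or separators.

0010

s1 (pos 1,3,5,7,9,11,13,15): 0⊕1⊕0⊕0⊕1⊕1⊕0⊕1 = 0
s2 (pos 2,3,6,7,10,11,14,15): 1⊕1⊕1⊕0⊕0⊕1⊕0⊕1 = 1
s4 (pos 4,5,6,7,12,13,14,15): 1⊕0⊕1⊕0⊕1⊕0⊕0⊕1 = 0
s8 (pos 8,9,10,11,12,13,14,15): 0⊕1⊕0⊕1⊕1⊕0⊕0⊕1 = 0
Syndrome s8…s1 = 0010 → error at position 2.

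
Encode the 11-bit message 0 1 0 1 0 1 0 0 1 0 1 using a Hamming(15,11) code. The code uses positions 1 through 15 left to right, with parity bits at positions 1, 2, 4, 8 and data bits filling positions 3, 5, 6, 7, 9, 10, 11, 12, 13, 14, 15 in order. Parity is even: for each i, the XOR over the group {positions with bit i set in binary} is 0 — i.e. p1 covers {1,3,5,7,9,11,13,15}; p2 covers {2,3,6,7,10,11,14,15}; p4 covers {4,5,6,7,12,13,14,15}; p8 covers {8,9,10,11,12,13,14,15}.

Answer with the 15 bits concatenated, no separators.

Place data at non-parity positions: p1 p2 0 p4 1 0 1 p8 0 1 0 0 1 0 1
p1 (pos 1,3,5,7,9,11,13,15): XOR of data positions = 0⊕1⊕1⊕0⊕0⊕1⊕1 = 0
p2 (pos 2,3,6,7,10,11,14,15): XOR of data positions = 0⊕0⊕1⊕1⊕0⊕0⊕1 = 1
p4 (pos 4,5,6,7,12,13,14,15): XOR of data positions = 1⊕0⊕1⊕0⊕1⊕0⊕1 = 0
p8 (pos 8,9,10,11,12,13,14,15): XOR of data positions = 0⊕1⊕0⊕0⊕1⊕0⊕1 = 1
Codeword: 010010110100101

010010110100101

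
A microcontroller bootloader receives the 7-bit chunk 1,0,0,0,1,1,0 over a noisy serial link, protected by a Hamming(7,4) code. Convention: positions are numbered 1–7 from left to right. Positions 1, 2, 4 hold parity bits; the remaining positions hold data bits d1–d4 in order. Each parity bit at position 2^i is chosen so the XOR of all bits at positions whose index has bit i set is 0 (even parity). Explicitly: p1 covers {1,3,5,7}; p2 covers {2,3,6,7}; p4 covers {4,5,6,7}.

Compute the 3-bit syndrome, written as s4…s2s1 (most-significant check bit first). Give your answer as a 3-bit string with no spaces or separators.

010

s1 (pos 1,3,5,7): 1⊕0⊕1⊕0 = 0
s2 (pos 2,3,6,7): 0⊕0⊕1⊕0 = 1
s4 (pos 4,5,6,7): 0⊕1⊕1⊕0 = 0
Syndrome s4…s1 = 010 → error at position 2.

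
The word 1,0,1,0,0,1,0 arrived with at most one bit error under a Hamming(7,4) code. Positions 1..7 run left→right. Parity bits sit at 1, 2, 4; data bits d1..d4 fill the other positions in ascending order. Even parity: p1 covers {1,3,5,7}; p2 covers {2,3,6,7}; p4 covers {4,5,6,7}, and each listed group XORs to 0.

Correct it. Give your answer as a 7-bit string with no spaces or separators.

1011010

s1 (pos 1,3,5,7): 1⊕1⊕0⊕0 = 0
s2 (pos 2,3,6,7): 0⊕1⊕1⊕0 = 0
s4 (pos 4,5,6,7): 0⊕0⊕1⊕0 = 1
Syndrome s4…s1 = 100 → error at position 4.
Flip position 4: 1010010 → 1011010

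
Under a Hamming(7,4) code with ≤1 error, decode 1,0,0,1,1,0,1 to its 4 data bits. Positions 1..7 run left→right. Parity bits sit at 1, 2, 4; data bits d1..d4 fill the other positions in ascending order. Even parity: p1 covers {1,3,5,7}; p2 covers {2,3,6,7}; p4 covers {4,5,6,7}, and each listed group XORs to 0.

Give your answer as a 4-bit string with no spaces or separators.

0100

s1 (pos 1,3,5,7): 1⊕0⊕1⊕1 = 1
s2 (pos 2,3,6,7): 0⊕0⊕0⊕1 = 1
s4 (pos 4,5,6,7): 1⊕1⊕0⊕1 = 1
Syndrome s4…s1 = 111 → error at position 7.
Flip position 7: 1001101 → 1001100
Read data bits from positions 3,5,6,7: 0100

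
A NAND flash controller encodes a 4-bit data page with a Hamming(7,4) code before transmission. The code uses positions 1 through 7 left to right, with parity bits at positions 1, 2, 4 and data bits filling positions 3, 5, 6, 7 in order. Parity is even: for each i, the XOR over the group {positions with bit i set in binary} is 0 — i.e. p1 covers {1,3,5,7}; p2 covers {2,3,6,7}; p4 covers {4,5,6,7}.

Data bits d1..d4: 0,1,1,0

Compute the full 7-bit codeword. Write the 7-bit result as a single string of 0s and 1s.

1100110

Place data at non-parity positions: p1 p2 0 p4 1 1 0
p1 (pos 1,3,5,7): XOR of data positions = 0⊕1⊕0 = 1
p2 (pos 2,3,6,7): XOR of data positions = 0⊕1⊕0 = 1
p4 (pos 4,5,6,7): XOR of data positions = 1⊕1⊕0 = 0
Codeword: 1100110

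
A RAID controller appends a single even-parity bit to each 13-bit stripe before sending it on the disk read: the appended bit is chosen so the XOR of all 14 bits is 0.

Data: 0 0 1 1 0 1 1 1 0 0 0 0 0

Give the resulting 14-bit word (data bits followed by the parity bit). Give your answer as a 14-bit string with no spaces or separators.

00110111000001

XOR of the 13 data bits: 0⊕0⊕1⊕1⊕0⊕1⊕1⊕1⊕0⊕0⊕0⊕0⊕0 = 1
Parity bit = 1 (so all 14 bits XOR to 0).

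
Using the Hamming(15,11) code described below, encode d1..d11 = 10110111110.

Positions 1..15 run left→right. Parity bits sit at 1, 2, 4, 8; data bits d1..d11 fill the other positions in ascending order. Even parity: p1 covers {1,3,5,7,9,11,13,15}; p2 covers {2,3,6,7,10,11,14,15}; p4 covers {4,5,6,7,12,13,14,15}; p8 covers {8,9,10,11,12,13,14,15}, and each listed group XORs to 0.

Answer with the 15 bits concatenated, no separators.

001101110111110

Place data at non-parity positions: p1 p2 1 p4 0 1 1 p8 0 1 1 1 1 1 0
p1 (pos 1,3,5,7,9,11,13,15): XOR of data positions = 1⊕0⊕1⊕0⊕1⊕1⊕0 = 0
p2 (pos 2,3,6,7,10,11,14,15): XOR of data positions = 1⊕1⊕1⊕1⊕1⊕1⊕0 = 0
p4 (pos 4,5,6,7,12,13,14,15): XOR of data positions = 0⊕1⊕1⊕1⊕1⊕1⊕0 = 1
p8 (pos 8,9,10,11,12,13,14,15): XOR of data positions = 0⊕1⊕1⊕1⊕1⊕1⊕0 = 1
Codeword: 001101110111110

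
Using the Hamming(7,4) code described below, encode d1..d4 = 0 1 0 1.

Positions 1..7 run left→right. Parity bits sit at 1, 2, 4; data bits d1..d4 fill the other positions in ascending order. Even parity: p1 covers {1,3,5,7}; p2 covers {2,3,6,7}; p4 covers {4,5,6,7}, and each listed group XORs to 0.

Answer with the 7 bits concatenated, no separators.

Place data at non-parity positions: p1 p2 0 p4 1 0 1
p1 (pos 1,3,5,7): XOR of data positions = 0⊕1⊕1 = 0
p2 (pos 2,3,6,7): XOR of data positions = 0⊕0⊕1 = 1
p4 (pos 4,5,6,7): XOR of data positions = 1⊕0⊕1 = 0
Codeword: 0100101

0100101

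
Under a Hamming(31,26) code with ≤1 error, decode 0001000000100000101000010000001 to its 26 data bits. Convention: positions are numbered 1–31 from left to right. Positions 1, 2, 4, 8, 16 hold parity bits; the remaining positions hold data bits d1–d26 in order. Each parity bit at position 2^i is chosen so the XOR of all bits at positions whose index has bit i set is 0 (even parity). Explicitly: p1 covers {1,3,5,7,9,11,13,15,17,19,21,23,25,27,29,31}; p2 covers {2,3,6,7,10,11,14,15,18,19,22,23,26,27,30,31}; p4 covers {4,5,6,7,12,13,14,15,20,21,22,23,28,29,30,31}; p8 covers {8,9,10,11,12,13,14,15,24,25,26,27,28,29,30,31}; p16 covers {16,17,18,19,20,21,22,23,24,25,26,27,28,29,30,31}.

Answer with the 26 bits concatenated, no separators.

s1 (pos 1,3,5,7,9,11,13,15,17,19,21,23,25,27,29,31): 0⊕0⊕0⊕0⊕0⊕1⊕0⊕0⊕1⊕1⊕0⊕0⊕0⊕0⊕0⊕1 = 0
s2 (pos 2,3,6,7,10,11,14,15,18,19,22,23,26,27,30,31): 0⊕0⊕0⊕0⊕0⊕1⊕0⊕0⊕0⊕1⊕0⊕0⊕0⊕0⊕0⊕1 = 1
s4 (pos 4,5,6,7,12,13,14,15,20,21,22,23,28,29,30,31): 1⊕0⊕0⊕0⊕0⊕0⊕0⊕0⊕0⊕0⊕0⊕0⊕0⊕0⊕0⊕1 = 0
s8 (pos 8,9,10,11,12,13,14,15,24,25,26,27,28,29,30,31): 0⊕0⊕0⊕1⊕0⊕0⊕0⊕0⊕1⊕0⊕0⊕0⊕0⊕0⊕0⊕1 = 1
s16 (pos 16,17,18,19,20,21,22,23,24,25,26,27,28,29,30,31): 0⊕1⊕0⊕1⊕0⊕0⊕0⊕0⊕1⊕0⊕0⊕0⊕0⊕0⊕0⊕1 = 0
Syndrome s16…s1 = 01010 → error at position 10.
Flip position 10: 0001000000100000101000010000001 → 0001000001100000101000010000001
Read data bits from positions 3,5,6,7,9,10,11,12,13,14,15,17,18,19,20,21,22,23,24,25,26,27,28,29,30,31: 00000110000101000010000001

00000110000101000010000001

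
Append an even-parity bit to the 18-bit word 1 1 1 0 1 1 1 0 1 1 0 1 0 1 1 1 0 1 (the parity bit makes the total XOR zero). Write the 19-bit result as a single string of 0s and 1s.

1110111011010111011

XOR of the 18 data bits: 1⊕1⊕1⊕0⊕1⊕1⊕1⊕0⊕1⊕1⊕0⊕1⊕0⊕1⊕1⊕1⊕0⊕1 = 1
Parity bit = 1 (so all 19 bits XOR to 0).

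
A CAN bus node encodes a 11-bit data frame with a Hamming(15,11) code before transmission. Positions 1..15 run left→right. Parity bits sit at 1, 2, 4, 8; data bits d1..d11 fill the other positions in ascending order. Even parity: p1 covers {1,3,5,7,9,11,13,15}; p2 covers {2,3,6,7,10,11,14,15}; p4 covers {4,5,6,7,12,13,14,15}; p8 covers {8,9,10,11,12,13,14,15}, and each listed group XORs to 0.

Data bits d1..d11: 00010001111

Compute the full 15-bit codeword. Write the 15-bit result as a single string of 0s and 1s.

110100100001111

Place data at non-parity positions: p1 p2 0 p4 0 0 1 p8 0 0 0 1 1 1 1
p1 (pos 1,3,5,7,9,11,13,15): XOR of data positions = 0⊕0⊕1⊕0⊕0⊕1⊕1 = 1
p2 (pos 2,3,6,7,10,11,14,15): XOR of data positions = 0⊕0⊕1⊕0⊕0⊕1⊕1 = 1
p4 (pos 4,5,6,7,12,13,14,15): XOR of data positions = 0⊕0⊕1⊕1⊕1⊕1⊕1 = 1
p8 (pos 8,9,10,11,12,13,14,15): XOR of data positions = 0⊕0⊕0⊕1⊕1⊕1⊕1 = 0
Codeword: 110100100001111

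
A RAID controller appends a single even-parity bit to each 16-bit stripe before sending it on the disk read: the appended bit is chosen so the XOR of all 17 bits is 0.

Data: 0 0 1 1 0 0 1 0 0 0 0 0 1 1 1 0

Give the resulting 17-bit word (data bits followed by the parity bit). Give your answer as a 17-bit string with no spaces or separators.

00110010000011100

XOR of the 16 data bits: 0⊕0⊕1⊕1⊕0⊕0⊕1⊕0⊕0⊕0⊕0⊕0⊕1⊕1⊕1⊕0 = 0
Parity bit = 0 (so all 17 bits XOR to 0).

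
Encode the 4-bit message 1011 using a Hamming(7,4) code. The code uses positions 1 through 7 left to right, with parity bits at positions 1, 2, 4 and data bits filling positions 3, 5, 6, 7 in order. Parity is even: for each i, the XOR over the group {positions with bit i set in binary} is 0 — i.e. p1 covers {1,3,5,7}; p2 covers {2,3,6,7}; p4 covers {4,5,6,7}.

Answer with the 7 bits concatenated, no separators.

0110011

Place data at non-parity positions: p1 p2 1 p4 0 1 1
p1 (pos 1,3,5,7): XOR of data positions = 1⊕0⊕1 = 0
p2 (pos 2,3,6,7): XOR of data positions = 1⊕1⊕1 = 1
p4 (pos 4,5,6,7): XOR of data positions = 0⊕1⊕1 = 0
Codeword: 0110011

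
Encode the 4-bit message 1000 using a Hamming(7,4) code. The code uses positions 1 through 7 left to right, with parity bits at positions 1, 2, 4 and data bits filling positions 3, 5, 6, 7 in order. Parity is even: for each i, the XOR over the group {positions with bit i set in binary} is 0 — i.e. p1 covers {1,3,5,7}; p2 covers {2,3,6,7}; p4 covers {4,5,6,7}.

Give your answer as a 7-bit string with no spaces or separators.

1110000

Place data at non-parity positions: p1 p2 1 p4 0 0 0
p1 (pos 1,3,5,7): XOR of data positions = 1⊕0⊕0 = 1
p2 (pos 2,3,6,7): XOR of data positions = 1⊕0⊕0 = 1
p4 (pos 4,5,6,7): XOR of data positions = 0⊕0⊕0 = 0
Codeword: 1110000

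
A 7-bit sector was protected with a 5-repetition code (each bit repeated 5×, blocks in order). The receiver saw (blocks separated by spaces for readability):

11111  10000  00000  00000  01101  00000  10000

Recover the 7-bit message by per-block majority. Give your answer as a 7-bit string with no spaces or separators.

1000100

Block 1 (11111): 5 ones → 1
Block 2 (10000): 1 one → 0
Block 3 (00000): 0 ones → 0
Block 4 (00000): 0 ones → 0
Block 5 (01101): 3 ones → 1
Block 6 (00000): 0 ones → 0
Block 7 (10000): 1 one → 0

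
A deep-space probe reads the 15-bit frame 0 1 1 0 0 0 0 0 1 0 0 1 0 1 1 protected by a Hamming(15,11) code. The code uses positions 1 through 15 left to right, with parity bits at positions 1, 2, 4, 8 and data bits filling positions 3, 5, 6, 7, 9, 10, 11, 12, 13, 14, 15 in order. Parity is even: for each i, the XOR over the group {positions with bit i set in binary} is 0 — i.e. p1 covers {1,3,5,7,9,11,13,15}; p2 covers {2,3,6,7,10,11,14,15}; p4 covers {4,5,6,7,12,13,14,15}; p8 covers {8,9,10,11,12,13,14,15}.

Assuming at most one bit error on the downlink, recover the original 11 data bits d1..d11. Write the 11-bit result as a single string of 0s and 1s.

11001001011

s1 (pos 1,3,5,7,9,11,13,15): 0⊕1⊕0⊕0⊕1⊕0⊕0⊕1 = 1
s2 (pos 2,3,6,7,10,11,14,15): 1⊕1⊕0⊕0⊕0⊕0⊕1⊕1 = 0
s4 (pos 4,5,6,7,12,13,14,15): 0⊕0⊕0⊕0⊕1⊕0⊕1⊕1 = 1
s8 (pos 8,9,10,11,12,13,14,15): 0⊕1⊕0⊕0⊕1⊕0⊕1⊕1 = 0
Syndrome s8…s1 = 0101 → error at position 5.
Flip position 5: 011000001001011 → 011010001001011
Read data bits from positions 3,5,6,7,9,10,11,12,13,14,15: 11001001011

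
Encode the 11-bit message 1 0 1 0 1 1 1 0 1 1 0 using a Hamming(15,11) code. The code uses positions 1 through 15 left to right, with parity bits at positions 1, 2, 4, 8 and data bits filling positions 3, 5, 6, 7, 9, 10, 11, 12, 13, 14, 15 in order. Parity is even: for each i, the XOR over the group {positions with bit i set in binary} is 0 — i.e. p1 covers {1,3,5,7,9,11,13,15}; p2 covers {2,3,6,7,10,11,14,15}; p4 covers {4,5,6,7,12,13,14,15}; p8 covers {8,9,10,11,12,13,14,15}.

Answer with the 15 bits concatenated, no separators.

Place data at non-parity positions: p1 p2 1 p4 0 1 0 p8 1 1 1 0 1 1 0
p1 (pos 1,3,5,7,9,11,13,15): XOR of data positions = 1⊕0⊕0⊕1⊕1⊕1⊕0 = 0
p2 (pos 2,3,6,7,10,11,14,15): XOR of data positions = 1⊕1⊕0⊕1⊕1⊕1⊕0 = 1
p4 (pos 4,5,6,7,12,13,14,15): XOR of data positions = 0⊕1⊕0⊕0⊕1⊕1⊕0 = 1
p8 (pos 8,9,10,11,12,13,14,15): XOR of data positions = 1⊕1⊕1⊕0⊕1⊕1⊕0 = 1
Codeword: 011101011110110

011101011110110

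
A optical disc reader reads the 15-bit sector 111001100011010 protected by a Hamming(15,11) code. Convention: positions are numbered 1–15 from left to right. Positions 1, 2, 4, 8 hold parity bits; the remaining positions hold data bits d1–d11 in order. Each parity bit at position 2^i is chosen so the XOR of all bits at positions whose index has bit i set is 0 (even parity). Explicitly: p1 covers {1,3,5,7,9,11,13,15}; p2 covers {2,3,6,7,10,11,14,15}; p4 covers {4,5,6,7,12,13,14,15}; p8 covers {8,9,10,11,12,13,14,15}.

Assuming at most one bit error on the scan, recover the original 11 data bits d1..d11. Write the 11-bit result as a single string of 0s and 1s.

10110011010

s1 (pos 1,3,5,7,9,11,13,15): 1⊕1⊕0⊕1⊕0⊕1⊕0⊕0 = 0
s2 (pos 2,3,6,7,10,11,14,15): 1⊕1⊕1⊕1⊕0⊕1⊕1⊕0 = 0
s4 (pos 4,5,6,7,12,13,14,15): 0⊕0⊕1⊕1⊕1⊕0⊕1⊕0 = 0
s8 (pos 8,9,10,11,12,13,14,15): 0⊕0⊕0⊕1⊕1⊕0⊕1⊕0 = 1
Syndrome s8…s1 = 1000 → error at position 8.
Flip position 8: 111001100011010 → 111001110011010
Read data bits from positions 3,5,6,7,9,10,11,12,13,14,15: 10110011010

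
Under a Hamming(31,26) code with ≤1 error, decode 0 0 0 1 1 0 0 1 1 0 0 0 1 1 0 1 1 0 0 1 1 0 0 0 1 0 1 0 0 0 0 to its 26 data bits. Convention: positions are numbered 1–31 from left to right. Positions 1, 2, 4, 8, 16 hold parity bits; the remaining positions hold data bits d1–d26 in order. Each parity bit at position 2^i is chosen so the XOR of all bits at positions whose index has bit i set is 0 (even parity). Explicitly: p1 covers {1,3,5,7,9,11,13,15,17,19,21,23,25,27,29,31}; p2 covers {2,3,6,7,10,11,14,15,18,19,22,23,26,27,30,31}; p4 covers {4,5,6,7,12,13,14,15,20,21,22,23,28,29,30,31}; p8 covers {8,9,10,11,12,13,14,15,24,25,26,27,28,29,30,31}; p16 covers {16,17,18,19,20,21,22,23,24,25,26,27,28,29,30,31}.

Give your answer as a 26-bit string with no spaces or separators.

01001000110100110001010000

s1 (pos 1,3,5,7,9,11,13,15,17,19,21,23,25,27,29,31): 0⊕0⊕1⊕0⊕1⊕0⊕1⊕0⊕1⊕0⊕1⊕0⊕1⊕1⊕0⊕0 = 1
s2 (pos 2,3,6,7,10,11,14,15,18,19,22,23,26,27,30,31): 0⊕0⊕0⊕0⊕0⊕0⊕1⊕0⊕0⊕0⊕0⊕0⊕0⊕1⊕0⊕0 = 0
s4 (pos 4,5,6,7,12,13,14,15,20,21,22,23,28,29,30,31): 1⊕1⊕0⊕0⊕0⊕1⊕1⊕0⊕1⊕1⊕0⊕0⊕0⊕0⊕0⊕0 = 0
s8 (pos 8,9,10,11,12,13,14,15,24,25,26,27,28,29,30,31): 1⊕1⊕0⊕0⊕0⊕1⊕1⊕0⊕0⊕1⊕0⊕1⊕0⊕0⊕0⊕0 = 0
s16 (pos 16,17,18,19,20,21,22,23,24,25,26,27,28,29,30,31): 1⊕1⊕0⊕0⊕1⊕1⊕0⊕0⊕0⊕1⊕0⊕1⊕0⊕0⊕0⊕0 = 0
Syndrome s16…s1 = 00001 → error at position 1.
Flip position 1: 0001100110001101100110001010000 → 1001100110001101100110001010000
Read data bits from positions 3,5,6,7,9,10,11,12,13,14,15,17,18,19,20,21,22,23,24,25,26,27,28,29,30,31: 01001000110100110001010000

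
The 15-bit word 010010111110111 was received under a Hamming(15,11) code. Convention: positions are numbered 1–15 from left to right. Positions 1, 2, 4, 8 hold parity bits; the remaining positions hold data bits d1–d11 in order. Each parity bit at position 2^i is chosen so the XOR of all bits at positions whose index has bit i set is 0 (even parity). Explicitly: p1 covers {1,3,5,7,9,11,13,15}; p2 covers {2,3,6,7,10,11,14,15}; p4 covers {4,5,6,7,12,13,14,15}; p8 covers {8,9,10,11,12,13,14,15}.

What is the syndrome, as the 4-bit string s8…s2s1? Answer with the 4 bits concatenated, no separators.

1100

s1 (pos 1,3,5,7,9,11,13,15): 0⊕0⊕1⊕1⊕1⊕1⊕1⊕1 = 0
s2 (pos 2,3,6,7,10,11,14,15): 1⊕0⊕0⊕1⊕1⊕1⊕1⊕1 = 0
s4 (pos 4,5,6,7,12,13,14,15): 0⊕1⊕0⊕1⊕0⊕1⊕1⊕1 = 1
s8 (pos 8,9,10,11,12,13,14,15): 1⊕1⊕1⊕1⊕0⊕1⊕1⊕1 = 1
Syndrome s8…s1 = 1100 → error at position 12.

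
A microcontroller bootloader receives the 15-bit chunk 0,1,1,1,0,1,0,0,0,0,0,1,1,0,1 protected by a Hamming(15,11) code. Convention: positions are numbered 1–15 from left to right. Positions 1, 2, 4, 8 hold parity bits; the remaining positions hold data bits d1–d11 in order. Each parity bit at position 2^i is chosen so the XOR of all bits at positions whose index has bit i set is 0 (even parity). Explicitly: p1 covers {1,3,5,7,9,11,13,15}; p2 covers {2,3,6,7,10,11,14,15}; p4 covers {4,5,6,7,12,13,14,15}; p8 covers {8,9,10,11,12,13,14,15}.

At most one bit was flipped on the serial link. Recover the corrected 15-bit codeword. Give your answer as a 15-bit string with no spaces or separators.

s1 (pos 1,3,5,7,9,11,13,15): 0⊕1⊕0⊕0⊕0⊕0⊕1⊕1 = 1
s2 (pos 2,3,6,7,10,11,14,15): 1⊕1⊕1⊕0⊕0⊕0⊕0⊕1 = 0
s4 (pos 4,5,6,7,12,13,14,15): 1⊕0⊕1⊕0⊕1⊕1⊕0⊕1 = 1
s8 (pos 8,9,10,11,12,13,14,15): 0⊕0⊕0⊕0⊕1⊕1⊕0⊕1 = 1
Syndrome s8…s1 = 1101 → error at position 13.
Flip position 13: 011101000001101 → 011101000001001

011101000001001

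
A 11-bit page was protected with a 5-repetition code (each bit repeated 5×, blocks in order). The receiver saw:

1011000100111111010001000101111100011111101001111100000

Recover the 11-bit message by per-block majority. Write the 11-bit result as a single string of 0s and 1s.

10100101010

Block 1 (10110): 3 ones → 1
Block 2 (00100): 1 one → 0
Block 3 (11111): 5 ones → 1
Block 4 (10100): 2 ones → 0
Block 5 (01000): 1 one → 0
Block 6 (10111): 4 ones → 1
Block 7 (11000): 2 ones → 0
Block 8 (11111): 5 ones → 1
Block 9 (10100): 2 ones → 0
Block 10 (11111): 5 ones → 1
Block 11 (00000): 0 ones → 0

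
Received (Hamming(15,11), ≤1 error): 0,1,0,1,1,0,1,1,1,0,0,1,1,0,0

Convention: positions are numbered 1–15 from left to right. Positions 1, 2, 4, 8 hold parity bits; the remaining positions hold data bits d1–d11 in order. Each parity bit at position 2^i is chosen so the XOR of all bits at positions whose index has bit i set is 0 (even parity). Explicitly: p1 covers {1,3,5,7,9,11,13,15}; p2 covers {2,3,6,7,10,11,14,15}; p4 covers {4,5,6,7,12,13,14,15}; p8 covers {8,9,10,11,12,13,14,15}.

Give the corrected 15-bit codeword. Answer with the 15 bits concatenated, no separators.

s1 (pos 1,3,5,7,9,11,13,15): 0⊕0⊕1⊕1⊕1⊕0⊕1⊕0 = 0
s2 (pos 2,3,6,7,10,11,14,15): 1⊕0⊕0⊕1⊕0⊕0⊕0⊕0 = 0
s4 (pos 4,5,6,7,12,13,14,15): 1⊕1⊕0⊕1⊕1⊕1⊕0⊕0 = 1
s8 (pos 8,9,10,11,12,13,14,15): 1⊕1⊕0⊕0⊕1⊕1⊕0⊕0 = 0
Syndrome s8…s1 = 0100 → error at position 4.
Flip position 4: 010110111001100 → 010010111001100

010010111001100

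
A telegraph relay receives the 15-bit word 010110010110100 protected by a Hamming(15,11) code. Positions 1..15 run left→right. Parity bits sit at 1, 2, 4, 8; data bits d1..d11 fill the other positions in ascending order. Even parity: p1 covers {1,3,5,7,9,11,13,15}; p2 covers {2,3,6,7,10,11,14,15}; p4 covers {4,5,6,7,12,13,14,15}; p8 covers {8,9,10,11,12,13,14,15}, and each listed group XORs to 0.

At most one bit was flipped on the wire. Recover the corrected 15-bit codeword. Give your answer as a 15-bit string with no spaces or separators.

s1 (pos 1,3,5,7,9,11,13,15): 0⊕0⊕1⊕0⊕0⊕1⊕1⊕0 = 1
s2 (pos 2,3,6,7,10,11,14,15): 1⊕0⊕0⊕0⊕1⊕1⊕0⊕0 = 1
s4 (pos 4,5,6,7,12,13,14,15): 1⊕1⊕0⊕0⊕0⊕1⊕0⊕0 = 1
s8 (pos 8,9,10,11,12,13,14,15): 1⊕0⊕1⊕1⊕0⊕1⊕0⊕0 = 0
Syndrome s8…s1 = 0111 → error at position 7.
Flip position 7: 010110010110100 → 010110110110100

010110110110100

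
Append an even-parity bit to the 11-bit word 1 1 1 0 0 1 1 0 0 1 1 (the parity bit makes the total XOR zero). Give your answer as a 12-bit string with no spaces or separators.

XOR of the 11 data bits: 1⊕1⊕1⊕0⊕0⊕1⊕1⊕0⊕0⊕1⊕1 = 1
Parity bit = 1 (so all 12 bits XOR to 0).

111001100111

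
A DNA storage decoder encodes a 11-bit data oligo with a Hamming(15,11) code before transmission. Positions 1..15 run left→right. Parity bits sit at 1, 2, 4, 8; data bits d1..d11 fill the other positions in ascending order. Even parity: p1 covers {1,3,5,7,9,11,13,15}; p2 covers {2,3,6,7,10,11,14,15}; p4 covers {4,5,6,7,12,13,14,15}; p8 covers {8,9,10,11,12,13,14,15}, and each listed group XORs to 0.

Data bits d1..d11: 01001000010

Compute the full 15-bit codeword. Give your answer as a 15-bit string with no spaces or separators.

Place data at non-parity positions: p1 p2 0 p4 1 0 0 p8 1 0 0 0 0 1 0
p1 (pos 1,3,5,7,9,11,13,15): XOR of data positions = 0⊕1⊕0⊕1⊕0⊕0⊕0 = 0
p2 (pos 2,3,6,7,10,11,14,15): XOR of data positions = 0⊕0⊕0⊕0⊕0⊕1⊕0 = 1
p4 (pos 4,5,6,7,12,13,14,15): XOR of data positions = 1⊕0⊕0⊕0⊕0⊕1⊕0 = 0
p8 (pos 8,9,10,11,12,13,14,15): XOR of data positions = 1⊕0⊕0⊕0⊕0⊕1⊕0 = 0
Codeword: 010010001000010

010010001000010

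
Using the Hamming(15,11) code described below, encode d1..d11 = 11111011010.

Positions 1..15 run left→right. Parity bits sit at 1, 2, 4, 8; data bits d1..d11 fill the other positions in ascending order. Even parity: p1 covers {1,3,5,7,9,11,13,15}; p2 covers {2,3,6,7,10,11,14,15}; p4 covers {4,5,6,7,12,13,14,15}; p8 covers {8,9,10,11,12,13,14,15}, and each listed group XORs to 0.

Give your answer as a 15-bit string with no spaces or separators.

Place data at non-parity positions: p1 p2 1 p4 1 1 1 p8 1 0 1 1 0 1 0
p1 (pos 1,3,5,7,9,11,13,15): XOR of data positions = 1⊕1⊕1⊕1⊕1⊕0⊕0 = 1
p2 (pos 2,3,6,7,10,11,14,15): XOR of data positions = 1⊕1⊕1⊕0⊕1⊕1⊕0 = 1
p4 (pos 4,5,6,7,12,13,14,15): XOR of data positions = 1⊕1⊕1⊕1⊕0⊕1⊕0 = 1
p8 (pos 8,9,10,11,12,13,14,15): XOR of data positions = 1⊕0⊕1⊕1⊕0⊕1⊕0 = 0
Codeword: 111111101011010

111111101011010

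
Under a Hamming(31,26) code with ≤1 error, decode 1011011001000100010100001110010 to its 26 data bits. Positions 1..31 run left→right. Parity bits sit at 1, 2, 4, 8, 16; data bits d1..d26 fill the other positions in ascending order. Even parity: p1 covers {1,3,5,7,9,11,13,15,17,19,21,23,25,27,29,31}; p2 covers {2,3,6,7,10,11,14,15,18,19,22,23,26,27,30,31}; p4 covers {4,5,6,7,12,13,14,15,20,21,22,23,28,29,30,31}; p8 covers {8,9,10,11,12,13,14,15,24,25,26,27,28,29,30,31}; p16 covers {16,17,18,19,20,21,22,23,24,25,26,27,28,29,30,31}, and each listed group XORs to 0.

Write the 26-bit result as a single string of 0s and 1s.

s1 (pos 1,3,5,7,9,11,13,15,17,19,21,23,25,27,29,31): 1⊕1⊕0⊕1⊕0⊕0⊕0⊕0⊕0⊕0⊕0⊕0⊕1⊕1⊕0⊕0 = 1
s2 (pos 2,3,6,7,10,11,14,15,18,19,22,23,26,27,30,31): 0⊕1⊕1⊕1⊕1⊕0⊕1⊕0⊕1⊕0⊕0⊕0⊕1⊕1⊕1⊕0 = 1
s4 (pos 4,5,6,7,12,13,14,15,20,21,22,23,28,29,30,31): 1⊕0⊕1⊕1⊕0⊕0⊕1⊕0⊕1⊕0⊕0⊕0⊕0⊕0⊕1⊕0 = 0
s8 (pos 8,9,10,11,12,13,14,15,24,25,26,27,28,29,30,31): 0⊕0⊕1⊕0⊕0⊕0⊕1⊕0⊕0⊕1⊕1⊕1⊕0⊕0⊕1⊕0 = 0
s16 (pos 16,17,18,19,20,21,22,23,24,25,26,27,28,29,30,31): 0⊕0⊕1⊕0⊕1⊕0⊕0⊕0⊕0⊕1⊕1⊕1⊕0⊕0⊕1⊕0 = 0
Syndrome s16…s1 = 00011 → error at position 3.
Flip position 3: 1011011001000100010100001110010 → 1001011001000100010100001110010
Read data bits from positions 3,5,6,7,9,10,11,12,13,14,15,17,18,19,20,21,22,23,24,25,26,27,28,29,30,31: 00110100010010100001110010

00110100010010100001110010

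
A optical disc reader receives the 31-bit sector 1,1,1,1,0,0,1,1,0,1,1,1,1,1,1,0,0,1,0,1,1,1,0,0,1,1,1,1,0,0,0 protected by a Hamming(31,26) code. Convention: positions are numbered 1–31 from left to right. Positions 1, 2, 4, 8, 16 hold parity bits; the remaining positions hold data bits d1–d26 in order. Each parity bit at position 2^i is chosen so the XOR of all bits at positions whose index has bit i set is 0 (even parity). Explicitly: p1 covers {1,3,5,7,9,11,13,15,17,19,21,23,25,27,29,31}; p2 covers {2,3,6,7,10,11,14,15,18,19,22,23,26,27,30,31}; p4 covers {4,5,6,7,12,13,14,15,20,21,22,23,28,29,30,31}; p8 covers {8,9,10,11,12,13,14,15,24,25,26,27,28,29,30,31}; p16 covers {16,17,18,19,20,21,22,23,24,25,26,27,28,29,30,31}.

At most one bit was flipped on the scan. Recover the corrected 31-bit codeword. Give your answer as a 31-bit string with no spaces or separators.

1111001101011110010111001111000

s1 (pos 1,3,5,7,9,11,13,15,17,19,21,23,25,27,29,31): 1⊕1⊕0⊕1⊕0⊕1⊕1⊕1⊕0⊕0⊕1⊕0⊕1⊕1⊕0⊕0 = 1
s2 (pos 2,3,6,7,10,11,14,15,18,19,22,23,26,27,30,31): 1⊕1⊕0⊕1⊕1⊕1⊕1⊕1⊕1⊕0⊕1⊕0⊕1⊕1⊕0⊕0 = 1
s4 (pos 4,5,6,7,12,13,14,15,20,21,22,23,28,29,30,31): 1⊕0⊕0⊕1⊕1⊕1⊕1⊕1⊕1⊕1⊕1⊕0⊕1⊕0⊕0⊕0 = 0
s8 (pos 8,9,10,11,12,13,14,15,24,25,26,27,28,29,30,31): 1⊕0⊕1⊕1⊕1⊕1⊕1⊕1⊕0⊕1⊕1⊕1⊕1⊕0⊕0⊕0 = 1
s16 (pos 16,17,18,19,20,21,22,23,24,25,26,27,28,29,30,31): 0⊕0⊕1⊕0⊕1⊕1⊕1⊕0⊕0⊕1⊕1⊕1⊕1⊕0⊕0⊕0 = 0
Syndrome s16…s1 = 01011 → error at position 11.
Flip position 11: 1111001101111110010111001111000 → 1111001101011110010111001111000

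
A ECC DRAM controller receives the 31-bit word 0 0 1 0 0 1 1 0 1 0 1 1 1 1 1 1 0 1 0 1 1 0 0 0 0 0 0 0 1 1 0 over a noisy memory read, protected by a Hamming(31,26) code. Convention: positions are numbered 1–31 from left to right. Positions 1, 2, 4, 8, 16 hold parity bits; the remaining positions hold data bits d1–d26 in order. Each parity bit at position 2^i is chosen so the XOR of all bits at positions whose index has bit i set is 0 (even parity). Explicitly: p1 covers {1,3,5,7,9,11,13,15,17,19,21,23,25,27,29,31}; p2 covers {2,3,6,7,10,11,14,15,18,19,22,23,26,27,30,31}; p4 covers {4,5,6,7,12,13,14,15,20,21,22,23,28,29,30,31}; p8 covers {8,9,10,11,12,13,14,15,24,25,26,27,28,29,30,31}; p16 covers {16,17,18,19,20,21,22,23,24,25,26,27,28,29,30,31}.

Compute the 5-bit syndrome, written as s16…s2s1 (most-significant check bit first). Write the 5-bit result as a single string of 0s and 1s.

00000

s1 (pos 1,3,5,7,9,11,13,15,17,19,21,23,25,27,29,31): 0⊕1⊕0⊕1⊕1⊕1⊕1⊕1⊕0⊕0⊕1⊕0⊕0⊕0⊕1⊕0 = 0
s2 (pos 2,3,6,7,10,11,14,15,18,19,22,23,26,27,30,31): 0⊕1⊕1⊕1⊕0⊕1⊕1⊕1⊕1⊕0⊕0⊕0⊕0⊕0⊕1⊕0 = 0
s4 (pos 4,5,6,7,12,13,14,15,20,21,22,23,28,29,30,31): 0⊕0⊕1⊕1⊕1⊕1⊕1⊕1⊕1⊕1⊕0⊕0⊕0⊕1⊕1⊕0 = 0
s8 (pos 8,9,10,11,12,13,14,15,24,25,26,27,28,29,30,31): 0⊕1⊕0⊕1⊕1⊕1⊕1⊕1⊕0⊕0⊕0⊕0⊕0⊕1⊕1⊕0 = 0
s16 (pos 16,17,18,19,20,21,22,23,24,25,26,27,28,29,30,31): 1⊕0⊕1⊕0⊕1⊕1⊕0⊕0⊕0⊕0⊕0⊕0⊕0⊕1⊕1⊕0 = 0
Syndrome s16…s1 = 00000 → no error.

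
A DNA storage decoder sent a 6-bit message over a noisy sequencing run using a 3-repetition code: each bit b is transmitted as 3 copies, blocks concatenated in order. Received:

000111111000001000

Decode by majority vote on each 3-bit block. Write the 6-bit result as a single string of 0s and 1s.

Block 1 (000): 0 ones → 0
Block 2 (111): 3 ones → 1
Block 3 (111): 3 ones → 1
Block 4 (000): 0 ones → 0
Block 5 (001): 1 one → 0
Block 6 (000): 0 ones → 0

011000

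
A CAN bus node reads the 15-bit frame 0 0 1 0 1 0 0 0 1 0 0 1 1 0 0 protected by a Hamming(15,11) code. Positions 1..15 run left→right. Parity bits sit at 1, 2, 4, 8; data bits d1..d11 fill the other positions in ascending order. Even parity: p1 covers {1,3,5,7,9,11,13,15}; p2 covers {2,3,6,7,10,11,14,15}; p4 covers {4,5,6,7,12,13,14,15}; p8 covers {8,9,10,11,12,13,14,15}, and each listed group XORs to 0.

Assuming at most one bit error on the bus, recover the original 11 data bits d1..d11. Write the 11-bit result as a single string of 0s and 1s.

s1 (pos 1,3,5,7,9,11,13,15): 0⊕1⊕1⊕0⊕1⊕0⊕1⊕0 = 0
s2 (pos 2,3,6,7,10,11,14,15): 0⊕1⊕0⊕0⊕0⊕0⊕0⊕0 = 1
s4 (pos 4,5,6,7,12,13,14,15): 0⊕1⊕0⊕0⊕1⊕1⊕0⊕0 = 1
s8 (pos 8,9,10,11,12,13,14,15): 0⊕1⊕0⊕0⊕1⊕1⊕0⊕0 = 1
Syndrome s8…s1 = 1110 → error at position 14.
Flip position 14: 001010001001100 → 001010001001110
Read data bits from positions 3,5,6,7,9,10,11,12,13,14,15: 11001001110

11001001110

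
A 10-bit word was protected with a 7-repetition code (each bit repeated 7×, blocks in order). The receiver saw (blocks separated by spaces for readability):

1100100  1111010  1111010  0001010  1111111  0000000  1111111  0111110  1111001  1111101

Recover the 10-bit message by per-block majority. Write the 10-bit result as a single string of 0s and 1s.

0110101111

Block 1 (1100100): 3 ones → 0
Block 2 (1111010): 5 ones → 1
Block 3 (1111010): 5 ones → 1
Block 4 (0001010): 2 ones → 0
Block 5 (1111111): 7 ones → 1
Block 6 (0000000): 0 ones → 0
Block 7 (1111111): 7 ones → 1
Block 8 (0111110): 5 ones → 1
Block 9 (1111001): 5 ones → 1
Block 10 (1111101): 6 ones → 1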